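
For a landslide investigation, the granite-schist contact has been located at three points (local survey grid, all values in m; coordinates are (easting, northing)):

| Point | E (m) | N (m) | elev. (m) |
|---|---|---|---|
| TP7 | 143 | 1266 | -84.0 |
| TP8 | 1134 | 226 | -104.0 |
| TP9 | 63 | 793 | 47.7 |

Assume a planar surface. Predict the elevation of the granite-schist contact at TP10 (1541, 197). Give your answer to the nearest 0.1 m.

Let the plane be z = a·E + b·N + c.
TP8−TP7: 991a − 1040b = −20;  TP9−TP7: −80a − 473b = 131.7.
Solving gives a = −0.265296, b = −0.233565.
Then c = -84 − a·143 − b·1266 = 249.63.
At (1541, 197): z = −408.8 − 46.0 + 249.63 = -205.2 m.

-205.2 m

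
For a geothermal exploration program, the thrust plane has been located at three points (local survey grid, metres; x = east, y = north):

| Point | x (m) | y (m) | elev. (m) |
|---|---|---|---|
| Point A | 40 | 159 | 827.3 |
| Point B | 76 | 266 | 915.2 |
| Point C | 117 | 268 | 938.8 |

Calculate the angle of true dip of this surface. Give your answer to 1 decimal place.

Two edge vectors: Point A→Point B = (36, 107, 87.9), Point A→Point C = (77, 109, 111.5).
Normal n = (Point A→Point B) × (Point A→Point C) = (2349.4, 2754.3, -4315).
So ∂z/∂x = −n_x/n_z = 0.54447 and ∂z/∂y = −n_y/n_z = 0.63831.
Gradient magnitude |∇z| = √(a² + b²) = √(0.29645 + 0.40744) = 0.83898.
True dip = arctan(0.83898) = 40.0°, dipping toward SW (azimuth ≈ 220°).

40.0°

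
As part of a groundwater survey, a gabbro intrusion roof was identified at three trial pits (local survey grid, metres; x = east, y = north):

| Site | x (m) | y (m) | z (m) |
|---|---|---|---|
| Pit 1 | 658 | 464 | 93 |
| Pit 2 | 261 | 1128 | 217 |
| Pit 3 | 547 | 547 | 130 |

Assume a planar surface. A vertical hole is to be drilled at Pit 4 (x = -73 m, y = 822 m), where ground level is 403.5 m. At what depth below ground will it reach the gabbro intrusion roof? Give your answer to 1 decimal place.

Let the plane be z = a·x + b·y + c.
Pit 2−Pit 1: −397a + 664b = 124;  Pit 3−Pit 1: −111a + 83b = 37.
Solving gives a = −0.350305, b = −0.022698.
Then c = 93 − a·658 − b·464 = 334.03.
At (-73, 822): z_contact = 25.57 − 18.66 + 334.03 = 340.95 m.
Depth below ground = 403.5 − 340.95 = 62.6 m.

62.6 m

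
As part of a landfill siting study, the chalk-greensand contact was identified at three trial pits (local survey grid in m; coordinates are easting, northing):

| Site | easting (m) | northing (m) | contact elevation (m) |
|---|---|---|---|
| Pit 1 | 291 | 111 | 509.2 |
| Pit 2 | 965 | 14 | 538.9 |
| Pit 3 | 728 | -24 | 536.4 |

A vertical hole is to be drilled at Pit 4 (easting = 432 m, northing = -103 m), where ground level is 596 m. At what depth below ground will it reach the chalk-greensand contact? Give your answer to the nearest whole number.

Two edge vectors: Pit 1→Pit 2 = (674, -97, 29.7), Pit 1→Pit 3 = (437, -135, 27.2).
Normal n = (Pit 1→Pit 2) × (Pit 1→Pit 3) = (1371.1, -5353.9, -48601).
So ∂z/∂easting = −n_x/n_z = 0.02821 and ∂z/∂northing = −n_y/n_z = −0.11016.
Intercept c from Pit 1: 509.2 − 8.21 + 12.23 = 513.22.
At (432, -103): z_contact = 12.2 + 11.3 + 513.22 = 536.8 m.
Depth below ground = 596 − 536.8 = 59 m.

59 m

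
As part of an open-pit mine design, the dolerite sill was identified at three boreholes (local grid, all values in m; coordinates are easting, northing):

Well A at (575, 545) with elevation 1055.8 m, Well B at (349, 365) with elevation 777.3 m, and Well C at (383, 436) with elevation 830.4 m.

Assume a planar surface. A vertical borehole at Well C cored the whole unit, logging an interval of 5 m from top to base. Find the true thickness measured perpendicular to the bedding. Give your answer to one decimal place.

3.4 m

Let the plane be z = a·easting + b·northing + c.
Well B−Well A: −226a − 180b = −278.5;  Well C−Well A: −192a − 109b = −225.4.
Solving gives a = 1.02917, b = 0.25505.
|∇z| = √(a²+b²) = 1.06030, so dip δ = arctan(1.06030) = 46.68°.
True thickness = vertical thickness × cos δ = 5 × cos 46.68° = 3.4 m.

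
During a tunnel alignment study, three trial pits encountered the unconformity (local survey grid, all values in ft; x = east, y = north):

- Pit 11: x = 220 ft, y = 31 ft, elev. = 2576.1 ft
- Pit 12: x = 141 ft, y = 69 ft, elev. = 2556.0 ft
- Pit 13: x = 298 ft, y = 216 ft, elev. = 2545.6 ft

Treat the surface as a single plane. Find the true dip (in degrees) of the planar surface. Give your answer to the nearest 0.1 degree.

Two edge vectors: Pit 11→Pit 12 = (-79, 38, -20.1), Pit 11→Pit 13 = (78, 185, -30.5).
Normal n = (Pit 11→Pit 12) × (Pit 11→Pit 13) = (2559.5, -3977.3, -17579).
So ∂z/∂x = −n_x/n_z = 0.14560 and ∂z/∂y = −n_y/n_z = −0.22625.
Gradient magnitude |∇z| = √(a² + b²) = √(0.02120 + 0.05119) = 0.26905.
True dip = arctan(0.26905) = 15.1°, dipping toward NNW (azimuth ≈ 327°).

15.1°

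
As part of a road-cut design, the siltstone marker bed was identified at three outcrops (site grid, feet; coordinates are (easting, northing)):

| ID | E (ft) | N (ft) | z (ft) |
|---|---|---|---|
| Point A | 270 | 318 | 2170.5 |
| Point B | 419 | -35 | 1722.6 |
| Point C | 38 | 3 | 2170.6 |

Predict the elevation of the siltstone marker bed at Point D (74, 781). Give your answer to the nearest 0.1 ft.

Let the plane be z = a·E + b·N + c.
Point B−Point A: 149a − 353b = −447.9;  Point C−Point A: −232a − 315b = 0.1.
Solving gives a = −1.09542, b = 0.80647.
Then c = 2170.5 − a·270 − b·318 = 2209.81.
At (74, 781): z = −81.1 + 629.9 + 2209.81 = 2758.6 ft.

2758.6 ft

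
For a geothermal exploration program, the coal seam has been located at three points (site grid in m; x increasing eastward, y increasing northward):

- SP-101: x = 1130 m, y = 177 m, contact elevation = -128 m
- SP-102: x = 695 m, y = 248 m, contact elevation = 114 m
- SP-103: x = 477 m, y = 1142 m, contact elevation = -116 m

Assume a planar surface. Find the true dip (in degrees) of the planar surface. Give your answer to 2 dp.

Let the plane be z = a·x + b·y + c.
SP-102−SP-101: −435a + 71b = 242;  SP-103−SP-101: −653a + 965b = 12.
Solving gives a = −0.62311, b = −0.40922.
Gradient magnitude |∇z| = √(a² + b²) = √(0.38827 + 0.16746) = 0.74547.
True dip = arctan(0.74547) = 36.70°, dipping toward ENE (azimuth ≈ 057°).

36.70°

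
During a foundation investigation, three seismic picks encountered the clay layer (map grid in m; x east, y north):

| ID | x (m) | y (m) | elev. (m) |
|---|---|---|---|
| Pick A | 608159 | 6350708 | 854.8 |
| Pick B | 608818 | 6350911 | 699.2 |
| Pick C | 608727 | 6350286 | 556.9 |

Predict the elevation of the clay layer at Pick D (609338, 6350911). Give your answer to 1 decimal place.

Two edge vectors: Pick A→Pick B = (659, 203, -155.6), Pick A→Pick C = (568, -422, -297.9).
Normal n = (Pick A→Pick B) × (Pick A→Pick C) = (-126136.9, 107935.3, -393402).
So ∂z/∂x = −n_x/n_z = −0.320631059 and ∂z/∂y = −n_y/n_z = 0.274363882.
Intercept c from Pick A: 854.8 + 194994.66 − 1742404.90 = −1546555.44.
At (609338, 6350911): z = −195372.7 + 1742460.6 − 1546555.44 = 532.5 m.

532.5 m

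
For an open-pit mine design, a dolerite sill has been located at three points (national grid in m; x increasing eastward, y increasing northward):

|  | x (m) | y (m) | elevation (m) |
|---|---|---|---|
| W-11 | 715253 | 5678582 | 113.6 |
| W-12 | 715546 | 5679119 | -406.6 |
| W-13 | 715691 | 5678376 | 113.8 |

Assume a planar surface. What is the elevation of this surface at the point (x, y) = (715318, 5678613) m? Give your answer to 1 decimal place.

Two edge vectors: W-11→W-12 = (293, 537, -520.2), W-11→W-13 = (438, -206, 0.2).
Normal n = (W-11→W-12) × (W-11→W-13) = (-107053.8, -227906.2, -295564).
So ∂z/∂x = −n_x/n_z = −0.362201757 and ∂z/∂y = −n_y/n_z = −0.771089172.
Intercept c from W-11: 113.6 + 259065.89 + 4378693.09 = 4637872.58.
At (715318, 5678613): z = −259089.4 − 4378717.0 + 4637872.58 = 66.2 m.

66.2 m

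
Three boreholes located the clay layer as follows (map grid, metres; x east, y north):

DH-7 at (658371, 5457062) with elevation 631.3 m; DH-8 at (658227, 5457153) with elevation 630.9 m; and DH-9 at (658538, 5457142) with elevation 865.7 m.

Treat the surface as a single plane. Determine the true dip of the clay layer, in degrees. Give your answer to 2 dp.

Two edge vectors: DH-7→DH-8 = (-144, 91, -0.4), DH-7→DH-9 = (167, 80, 234.4).
Normal n = (DH-7→DH-8) × (DH-7→DH-9) = (21362.4, 33686.8, -26717).
So ∂z/∂x = −n_x/n_z = 0.79958 and ∂z/∂y = −n_y/n_z = 1.26088.
Gradient magnitude |∇z| = √(a² + b²) = √(0.63933 + 1.58981) = 1.49303.
True dip = arctan(1.49303) = 56.19°, dipping toward SSW (azimuth ≈ 212°).

56.19°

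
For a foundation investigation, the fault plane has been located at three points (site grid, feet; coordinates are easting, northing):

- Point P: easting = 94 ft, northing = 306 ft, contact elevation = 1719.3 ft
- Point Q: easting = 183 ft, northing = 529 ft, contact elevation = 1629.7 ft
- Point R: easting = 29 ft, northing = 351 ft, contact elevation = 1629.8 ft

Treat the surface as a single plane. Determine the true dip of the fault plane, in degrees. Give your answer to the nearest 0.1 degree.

Let the plane be z = a·easting + b·northing + c.
Point Q−Point P: 89a + 223b = −89.6;  Point R−Point P: −65a + 45b = −89.5.
Solving gives a = 0.86089, b = −0.74538.
Gradient magnitude |∇z| = √(a² + b²) = √(0.74113 + 0.55559) = 1.13874.
True dip = arctan(1.13874) = 48.7°, dipping toward NW (azimuth ≈ 311°).

48.7°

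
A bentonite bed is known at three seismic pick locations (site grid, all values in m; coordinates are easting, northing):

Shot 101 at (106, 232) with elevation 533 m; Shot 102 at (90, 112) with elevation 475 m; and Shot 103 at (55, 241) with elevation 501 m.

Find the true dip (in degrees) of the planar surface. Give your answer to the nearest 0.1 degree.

38.6°

Let the plane be z = a·easting + b·northing + c.
Shot 102−Shot 101: −16a − 120b = −58;  Shot 103−Shot 101: −51a + 9b = −32.
Solving gives a = 0.69636, b = 0.39049.
Gradient magnitude |∇z| = √(a² + b²) = √(0.48492 + 0.15248) = 0.79837.
True dip = arctan(0.79837) = 38.6°, dipping toward WSW (azimuth ≈ 241°).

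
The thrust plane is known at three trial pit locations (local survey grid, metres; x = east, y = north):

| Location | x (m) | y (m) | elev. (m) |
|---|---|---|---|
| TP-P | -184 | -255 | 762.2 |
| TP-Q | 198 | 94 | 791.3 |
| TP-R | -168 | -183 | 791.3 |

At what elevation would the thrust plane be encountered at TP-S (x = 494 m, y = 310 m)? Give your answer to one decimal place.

787.4 m

Let the plane be z = a·x + b·y + c.
TP-Q−TP-P: 382a + 349b = 29.1;  TP-R−TP-P: 16a + 72b = 29.1.
Solving gives a = −0.36773, b = 0.48589.
Then c = 762.2 − a·-184 − b·-255 = 818.44.
At (494, 310): z = −181.7 + 150.6 + 818.44 = 787.4 m.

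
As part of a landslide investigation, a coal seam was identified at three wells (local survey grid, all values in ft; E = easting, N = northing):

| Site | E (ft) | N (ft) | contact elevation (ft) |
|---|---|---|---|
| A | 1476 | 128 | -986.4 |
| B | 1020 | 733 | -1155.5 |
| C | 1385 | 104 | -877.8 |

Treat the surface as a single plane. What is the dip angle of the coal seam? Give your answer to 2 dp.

Let the plane be z = a·E + b·N + c.
B−A: −456a + 605b = −169.1;  C−A: −91a − 24b = 108.6.
Solving gives a = −0.93402, b = −0.98350.
Gradient magnitude |∇z| = √(a² + b²) = √(0.87240 + 0.96726) = 1.35634.
True dip = arctan(1.35634) = 53.60°, dipping toward NE (azimuth ≈ 044°).

53.60°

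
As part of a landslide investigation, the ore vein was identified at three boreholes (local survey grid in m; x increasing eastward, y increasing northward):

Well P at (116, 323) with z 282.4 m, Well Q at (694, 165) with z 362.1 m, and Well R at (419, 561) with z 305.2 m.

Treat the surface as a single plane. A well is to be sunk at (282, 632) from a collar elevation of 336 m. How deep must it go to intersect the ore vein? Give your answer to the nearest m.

52 m

Let the plane be z = a·x + b·y + c.
Well Q−Well P: 578a − 158b = 79.7;  Well R−Well P: 303a + 238b = 22.8.
Solving gives a = 0.12172, b = −0.05916.
Then c = 282.4 − a·116 − b·323 = 287.39.
At (282, 632): z_contact = 34.3 − 37.4 + 287.39 = 284.3 m.
Depth below ground = 336 − 284.3 = 52 m.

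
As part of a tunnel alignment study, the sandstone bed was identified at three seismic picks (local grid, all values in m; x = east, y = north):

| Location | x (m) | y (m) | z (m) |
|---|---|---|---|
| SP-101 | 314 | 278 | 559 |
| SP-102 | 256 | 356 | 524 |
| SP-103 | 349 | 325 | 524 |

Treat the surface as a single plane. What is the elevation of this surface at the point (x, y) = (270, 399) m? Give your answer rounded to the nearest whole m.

496 m

Two edge vectors: SP-101→SP-102 = (-58, 78, -35), SP-101→SP-103 = (35, 47, -35).
Normal n = (SP-101→SP-102) × (SP-101→SP-103) = (-1085, -3255, -5456).
So ∂z/∂x = −n_x/n_z = −0.19886 and ∂z/∂y = −n_y/n_z = −0.59659.
Intercept c from SP-101: 559 + 62.44 + 165.85 = 787.30.
At (270, 399): z = −53.7 − 238.0 + 787.30 = 495.6 m.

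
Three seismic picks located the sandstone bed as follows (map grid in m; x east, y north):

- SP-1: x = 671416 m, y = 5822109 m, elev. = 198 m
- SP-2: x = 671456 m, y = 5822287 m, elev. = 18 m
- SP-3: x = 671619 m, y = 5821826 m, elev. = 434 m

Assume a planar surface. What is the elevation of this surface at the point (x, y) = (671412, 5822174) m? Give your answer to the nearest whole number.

Two edge vectors: SP-1→SP-2 = (40, 178, -180), SP-1→SP-3 = (203, -283, 236).
Normal n = (SP-1→SP-2) × (SP-1→SP-3) = (-8932, -45980, -47454).
So ∂z/∂x = −n_x/n_z = −0.18822439 and ∂z/∂y = −n_y/n_z = −0.96893834.
Intercept c from SP-1: 198 + 126376.86 + 5641264.63 = 5767839.50.
At (671412, 5822174): z = −126376.1 − 5641327.6 + 5767839.50 = 135.8 m.

136 m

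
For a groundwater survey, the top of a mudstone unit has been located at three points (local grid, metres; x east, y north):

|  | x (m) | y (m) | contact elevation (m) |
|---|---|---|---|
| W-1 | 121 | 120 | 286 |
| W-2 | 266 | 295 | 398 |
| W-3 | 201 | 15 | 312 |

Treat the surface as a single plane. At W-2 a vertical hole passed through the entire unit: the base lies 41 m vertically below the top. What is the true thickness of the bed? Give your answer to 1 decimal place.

Two edge vectors: W-1→W-2 = (145, 175, 112), W-1→W-3 = (80, -105, 26).
Normal n = (W-1→W-2) × (W-1→W-3) = (16310, 5190, -29225).
So ∂z/∂x = −n_x/n_z = 0.55808 and ∂z/∂y = −n_y/n_z = 0.17759.
|∇z| = √(a²+b²) = 0.58566, so dip δ = arctan(0.58566) = 30.36°.
True thickness = vertical thickness × cos δ = 41 × cos 30.36° = 35.4 m.

35.4 m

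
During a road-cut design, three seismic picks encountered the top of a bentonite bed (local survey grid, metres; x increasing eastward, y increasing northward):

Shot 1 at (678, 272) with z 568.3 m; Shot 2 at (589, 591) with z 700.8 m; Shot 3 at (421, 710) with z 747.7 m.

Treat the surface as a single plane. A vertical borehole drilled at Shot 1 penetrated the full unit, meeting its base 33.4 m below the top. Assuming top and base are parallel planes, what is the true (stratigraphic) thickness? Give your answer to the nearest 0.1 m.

Two edge vectors: Shot 1→Shot 2 = (-89, 319, 132.5), Shot 1→Shot 3 = (-257, 438, 179.4).
Normal n = (Shot 1→Shot 2) × (Shot 1→Shot 3) = (-806.4, -18085.9, 43001).
So ∂z/∂x = −n_x/n_z = 0.01875 and ∂z/∂y = −n_y/n_z = 0.42059.
|∇z| = √(a²+b²) = 0.42101, so dip δ = arctan(0.42101) = 22.83°.
True thickness = vertical thickness × cos δ = 33.4 × cos 22.83° = 30.8 m.

30.8 m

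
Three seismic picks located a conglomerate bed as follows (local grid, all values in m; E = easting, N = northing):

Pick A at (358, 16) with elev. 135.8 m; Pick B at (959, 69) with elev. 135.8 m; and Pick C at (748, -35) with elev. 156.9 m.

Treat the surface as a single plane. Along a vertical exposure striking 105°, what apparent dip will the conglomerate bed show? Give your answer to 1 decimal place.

4.9°

Two edge vectors: Pick A→Pick B = (601, 53, 0), Pick A→Pick C = (390, -51, 21.1).
Normal n = (Pick A→Pick B) × (Pick A→Pick C) = (1118.3, -12681.1, -51321).
So ∂z/∂E = −n_x/n_z = 0.02179 and ∂z/∂N = −n_y/n_z = −0.24709.
Unit vector along 105° is (sin 105°, cos 105°) = (0.9659, -0.2588).
Slope in that direction = a·(0.9659) + b·(-0.2588) = 0.08500.
Apparent dip = arctan|0.08500| = 4.9° (true dip is 13.9°, so apparent ≤ true as expected).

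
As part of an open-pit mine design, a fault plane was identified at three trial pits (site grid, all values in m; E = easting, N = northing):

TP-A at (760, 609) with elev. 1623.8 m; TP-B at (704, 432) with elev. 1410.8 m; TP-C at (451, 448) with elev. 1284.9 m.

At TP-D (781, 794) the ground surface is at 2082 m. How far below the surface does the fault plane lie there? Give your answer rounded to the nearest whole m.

257 m

Two edge vectors: TP-A→TP-B = (-56, -177, -213), TP-A→TP-C = (-309, -161, -338.9).
Normal n = (TP-A→TP-B) × (TP-A→TP-C) = (25692.3, 46838.6, -45677).
So ∂z/∂E = −n_x/n_z = 0.56248 and ∂z/∂N = −n_y/n_z = 1.02543.
Intercept c from TP-A: 1623.8 − 427.48 − 624.49 = 571.83.
At (781, 794): z_contact = 439.3 + 814.2 + 571.83 = 1825.3 m.
Depth below ground = 2082 − 1825.3 = 257 m.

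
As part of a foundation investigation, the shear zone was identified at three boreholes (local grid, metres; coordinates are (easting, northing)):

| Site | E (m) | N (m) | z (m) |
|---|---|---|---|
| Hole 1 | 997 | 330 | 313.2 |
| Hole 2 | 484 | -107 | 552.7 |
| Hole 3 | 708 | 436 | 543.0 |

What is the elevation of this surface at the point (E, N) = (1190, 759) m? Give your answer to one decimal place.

294.4 m

Let the plane be z = a·E + b·N + c.
Hole 2−Hole 1: −513a − 437b = 239.5;  Hole 3−Hole 1: −289a + 106b = 229.8.
Solving gives a = −0.696346, b = 0.269395.
Then c = 313.2 − a·997 − b·330 = 918.56.
At (1190, 759): z = −828.7 + 204.5 + 918.56 = 294.4 m.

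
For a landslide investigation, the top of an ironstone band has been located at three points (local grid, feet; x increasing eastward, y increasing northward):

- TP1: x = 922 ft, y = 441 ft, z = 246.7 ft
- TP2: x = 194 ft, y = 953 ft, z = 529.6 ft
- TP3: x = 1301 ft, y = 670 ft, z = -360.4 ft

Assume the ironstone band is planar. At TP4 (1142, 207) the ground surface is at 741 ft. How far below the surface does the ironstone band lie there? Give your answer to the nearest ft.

506 ft

Let the plane be z = a·x + b·y + c.
TP2−TP1: −728a + 512b = 282.9;  TP3−TP1: 379a + 229b = −607.1.
Solving gives a = −1.04119, b = −0.92790.
Then c = 246.7 − a·922 − b·441 = 1615.88.
At (1142, 207): z_contact = −1189.0 − 192.1 + 1615.88 = 234.8 ft.
Depth below ground = 741 − 234.8 = 506 ft.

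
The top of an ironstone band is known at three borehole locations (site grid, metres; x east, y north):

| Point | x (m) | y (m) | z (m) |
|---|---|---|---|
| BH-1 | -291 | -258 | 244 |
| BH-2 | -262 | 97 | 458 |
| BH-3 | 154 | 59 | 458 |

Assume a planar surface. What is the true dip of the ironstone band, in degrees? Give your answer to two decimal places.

31.00°

Let the plane be z = a·x + b·y + c.
BH-2−BH-1: 29a + 355b = 214;  BH-3−BH-1: 445a + 317b = 214.
Solving gives a = 0.05466, b = 0.59835.
Gradient magnitude |∇z| = √(a² + b²) = √(0.00299 + 0.35803) = 0.60084.
True dip = arctan(0.60084) = 31.00°, dipping toward S (azimuth ≈ 185°).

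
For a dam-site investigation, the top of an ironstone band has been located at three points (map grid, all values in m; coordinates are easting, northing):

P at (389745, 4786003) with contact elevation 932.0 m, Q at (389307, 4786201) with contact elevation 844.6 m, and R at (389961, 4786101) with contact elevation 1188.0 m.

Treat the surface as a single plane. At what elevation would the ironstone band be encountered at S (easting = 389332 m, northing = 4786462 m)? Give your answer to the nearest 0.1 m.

Two edge vectors: P→Q = (-438, 198, -87.4), P→R = (216, 98, 256).
Normal n = (P→Q) × (P→R) = (59253.2, 93249.6, -85692).
So ∂z/∂easting = −n_x/n_z = 0.691467115 and ∂z/∂northing = −n_y/n_z = 1.088194931.
Intercept c from P: 932 − 269495.85 − 5208104.20 = −5476668.05.
At (389332, 4786462): z = 269210.3 + 5208603.7 − 5476668.05 = 1145.9 m.

1145.9 m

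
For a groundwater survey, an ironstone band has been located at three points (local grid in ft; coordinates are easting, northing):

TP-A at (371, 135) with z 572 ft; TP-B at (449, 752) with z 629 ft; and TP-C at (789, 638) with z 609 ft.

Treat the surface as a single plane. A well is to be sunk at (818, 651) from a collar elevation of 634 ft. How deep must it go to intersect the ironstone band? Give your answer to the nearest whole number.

Two edge vectors: TP-A→TP-B = (78, 617, 57), TP-A→TP-C = (418, 503, 37).
Normal n = (TP-A→TP-B) × (TP-A→TP-C) = (-5842, 20940, -218672).
So ∂z/∂easting = −n_x/n_z = −0.02672 and ∂z/∂northing = −n_y/n_z = 0.09576.
Intercept c from TP-A: 572 + 9.91 − 12.93 = 568.98.
At (818, 651): z_contact = −21.9 + 62.3 + 568.98 = 609.5 ft.
Depth below ground = 634 − 609.5 = 25 ft.

25 ft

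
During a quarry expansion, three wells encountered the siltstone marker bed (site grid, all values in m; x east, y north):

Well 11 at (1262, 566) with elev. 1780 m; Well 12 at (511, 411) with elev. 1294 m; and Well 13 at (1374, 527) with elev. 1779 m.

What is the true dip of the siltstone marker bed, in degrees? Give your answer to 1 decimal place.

51.3°

Let the plane be z = a·x + b·y + c.
Well 12−Well 11: −751a − 155b = −486;  Well 13−Well 11: 112a − 39b = −1.
Solving gives a = 0.40299, b = 1.18294.
Gradient magnitude |∇z| = √(a² + b²) = √(0.16240 + 1.39935) = 1.24970.
True dip = arctan(1.24970) = 51.3°, dipping toward SSW (azimuth ≈ 199°).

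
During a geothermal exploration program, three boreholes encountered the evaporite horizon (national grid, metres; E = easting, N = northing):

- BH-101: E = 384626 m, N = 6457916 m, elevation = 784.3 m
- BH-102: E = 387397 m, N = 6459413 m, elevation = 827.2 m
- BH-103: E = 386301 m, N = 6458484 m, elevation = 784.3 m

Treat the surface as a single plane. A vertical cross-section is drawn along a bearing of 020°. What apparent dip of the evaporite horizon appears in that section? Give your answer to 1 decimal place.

3.6°

Two edge vectors: BH-101→BH-102 = (2771, 1497, 42.9), BH-101→BH-103 = (1675, 568, 0).
Normal n = (BH-101→BH-102) × (BH-101→BH-103) = (-24367.2, 71857.5, -933547).
So ∂z/∂E = −n_x/n_z = −0.02610 and ∂z/∂N = −n_y/n_z = 0.07697.
Unit vector along 020° is (sin 20°, cos 20°) = (0.3420, 0.9397).
Slope in that direction = a·(0.3420) + b·(0.9397) = 0.06340.
Apparent dip = arctan|0.06340| = 3.6° (true dip is 4.6°, so apparent ≤ true as expected).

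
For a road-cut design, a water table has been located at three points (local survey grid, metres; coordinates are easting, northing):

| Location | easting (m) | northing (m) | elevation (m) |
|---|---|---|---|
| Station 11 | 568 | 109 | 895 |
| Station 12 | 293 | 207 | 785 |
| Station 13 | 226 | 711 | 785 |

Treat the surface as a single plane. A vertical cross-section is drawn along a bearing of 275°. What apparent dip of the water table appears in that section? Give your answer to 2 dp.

Two edge vectors: Station 11→Station 12 = (-275, 98, -110), Station 11→Station 13 = (-342, 602, -110).
Normal n = (Station 11→Station 12) × (Station 11→Station 13) = (55440, 7370, -132034).
So ∂z/∂easting = −n_x/n_z = 0.41989 and ∂z/∂northing = −n_y/n_z = 0.05582.
Unit vector along 275° is (sin 275°, cos 275°) = (-0.9962, 0.0872).
Slope in that direction = a·(-0.9962) + b·(0.0872) = −0.41343.
Apparent dip = arctan|0.41343| = 22.46° (true dip is 23.0°, so apparent ≤ true as expected).

22.46°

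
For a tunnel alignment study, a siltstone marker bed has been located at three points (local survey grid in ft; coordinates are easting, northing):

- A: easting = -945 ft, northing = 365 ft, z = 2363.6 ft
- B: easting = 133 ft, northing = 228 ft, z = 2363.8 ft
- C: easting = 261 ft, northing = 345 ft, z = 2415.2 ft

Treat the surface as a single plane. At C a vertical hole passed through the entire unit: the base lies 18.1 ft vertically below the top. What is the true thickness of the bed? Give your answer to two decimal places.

16.87 ft

Let the plane be z = a·easting + b·northing + c.
B−A: 1078a − 137b = 0.2;  C−A: 1206a − 20b = 51.6.
Solving gives a = 0.04918, b = 0.38551.
|∇z| = √(a²+b²) = 0.38864, so dip δ = arctan(0.38864) = 21.24°.
True thickness = vertical thickness × cos δ = 18.1 × cos 21.24° = 16.87 ft.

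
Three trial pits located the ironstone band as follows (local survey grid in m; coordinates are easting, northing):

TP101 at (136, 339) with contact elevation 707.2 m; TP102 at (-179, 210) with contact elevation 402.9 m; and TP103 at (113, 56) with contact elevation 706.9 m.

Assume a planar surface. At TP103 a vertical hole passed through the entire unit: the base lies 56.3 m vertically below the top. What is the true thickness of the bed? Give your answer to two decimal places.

Two edge vectors: TP101→TP102 = (-315, -129, -304.3), TP101→TP103 = (-23, -283, -0.3).
Normal n = (TP101→TP102) × (TP101→TP103) = (-86078.2, 6904.4, 86178).
So ∂z/∂easting = −n_x/n_z = 0.99884 and ∂z/∂northing = −n_y/n_z = −0.08012.
|∇z| = √(a²+b²) = 1.00205, so dip δ = arctan(1.00205) = 45.06°.
True thickness = vertical thickness × cos δ = 56.3 × cos 45.06° = 39.77 m.

39.77 m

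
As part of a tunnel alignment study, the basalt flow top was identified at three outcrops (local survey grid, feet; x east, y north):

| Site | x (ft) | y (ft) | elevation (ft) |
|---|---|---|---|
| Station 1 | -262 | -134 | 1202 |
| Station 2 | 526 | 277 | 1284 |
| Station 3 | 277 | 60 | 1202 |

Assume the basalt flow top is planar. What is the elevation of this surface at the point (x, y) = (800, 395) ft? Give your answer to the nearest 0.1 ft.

Two edge vectors: Station 1→Station 2 = (788, 411, 82), Station 1→Station 3 = (539, 194, 0).
Normal n = (Station 1→Station 2) × (Station 1→Station 3) = (-15908, 44198, -68657).
So ∂z/∂x = −n_x/n_z = −0.23170 and ∂z/∂y = −n_y/n_z = 0.64375.
Intercept c from Station 1: 1202 − 60.71 + 86.26 = 1227.56.
At (800, 395): z = −185.4 + 254.3 + 1227.56 = 1296.5 ft.

1296.5 ft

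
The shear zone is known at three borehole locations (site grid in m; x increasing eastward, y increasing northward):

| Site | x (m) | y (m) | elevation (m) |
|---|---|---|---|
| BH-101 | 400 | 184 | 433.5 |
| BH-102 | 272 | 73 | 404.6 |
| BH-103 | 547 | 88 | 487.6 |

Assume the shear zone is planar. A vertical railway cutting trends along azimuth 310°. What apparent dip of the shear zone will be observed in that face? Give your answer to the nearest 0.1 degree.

Two edge vectors: BH-101→BH-102 = (-128, -111, -28.9), BH-101→BH-103 = (147, -96, 54.1).
Normal n = (BH-101→BH-102) × (BH-101→BH-103) = (-8779.5, 2676.5, 28605).
So ∂z/∂x = −n_x/n_z = 0.30692 and ∂z/∂y = −n_y/n_z = −0.09357.
Unit vector along 310° is (sin 310°, cos 310°) = (-0.7660, 0.6428).
Slope in that direction = a·(-0.7660) + b·(0.6428) = −0.29526.
Apparent dip = arctan|0.29526| = 16.4° (true dip is 17.8°, so apparent ≤ true as expected).

16.4°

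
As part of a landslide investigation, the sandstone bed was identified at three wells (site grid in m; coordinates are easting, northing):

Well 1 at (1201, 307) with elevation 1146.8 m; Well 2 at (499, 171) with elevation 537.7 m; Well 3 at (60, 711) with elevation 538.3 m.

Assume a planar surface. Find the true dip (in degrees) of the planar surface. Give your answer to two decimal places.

44.02°

Let the plane be z = a·easting + b·northing + c.
Well 2−Well 1: −702a − 136b = −609.1;  Well 3−Well 1: −1141a + 404b = −608.5.
Solving gives a = 0.74942, b = 0.61036.
Gradient magnitude |∇z| = √(a² + b²) = √(0.56163 + 0.37254) = 0.96652.
True dip = arctan(0.96652) = 44.02°, dipping toward SW (azimuth ≈ 231°).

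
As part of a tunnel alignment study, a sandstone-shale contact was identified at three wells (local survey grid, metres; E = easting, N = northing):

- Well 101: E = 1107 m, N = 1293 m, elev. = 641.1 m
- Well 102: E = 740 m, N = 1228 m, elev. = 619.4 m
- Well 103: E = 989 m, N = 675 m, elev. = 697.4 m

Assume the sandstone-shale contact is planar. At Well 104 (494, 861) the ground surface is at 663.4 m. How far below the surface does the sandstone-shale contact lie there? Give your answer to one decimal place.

24.3 m

Let the plane be z = a·E + b·N + c.
Well 102−Well 101: −367a − 65b = −21.7;  Well 103−Well 101: −118a − 618b = 56.3.
Solving gives a = 0.077897, b = −0.105974.
Then c = 641.1 − a·1107 − b·1293 = 691.89.
At (494, 861): z_contact = 38.48 − 91.24 + 691.89 = 639.13 m.
Depth below ground = 663.4 − 639.13 = 24.3 m.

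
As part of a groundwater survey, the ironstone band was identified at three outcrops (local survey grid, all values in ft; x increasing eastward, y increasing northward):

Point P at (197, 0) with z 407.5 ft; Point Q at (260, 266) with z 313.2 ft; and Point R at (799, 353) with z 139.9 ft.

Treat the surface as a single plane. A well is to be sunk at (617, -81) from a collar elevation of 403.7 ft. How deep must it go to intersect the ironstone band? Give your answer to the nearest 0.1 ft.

Two edge vectors: Point P→Point Q = (63, 266, -94.3), Point P→Point R = (602, 353, -267.6).
Normal n = (Point P→Point Q) × (Point P→Point R) = (-37893.7, -39909.8, -137893).
So ∂z/∂x = −n_x/n_z = −0.27481 and ∂z/∂y = −n_y/n_z = −0.28943.
Intercept c from Point P: 407.5 + 54.14 + 0.00 = 461.64.
At (617, -81): z_contact = −169.55 + 23.44 + 461.64 = 315.53 ft.
Depth below ground = 403.7 − 315.53 = 88.2 ft.

88.2 ft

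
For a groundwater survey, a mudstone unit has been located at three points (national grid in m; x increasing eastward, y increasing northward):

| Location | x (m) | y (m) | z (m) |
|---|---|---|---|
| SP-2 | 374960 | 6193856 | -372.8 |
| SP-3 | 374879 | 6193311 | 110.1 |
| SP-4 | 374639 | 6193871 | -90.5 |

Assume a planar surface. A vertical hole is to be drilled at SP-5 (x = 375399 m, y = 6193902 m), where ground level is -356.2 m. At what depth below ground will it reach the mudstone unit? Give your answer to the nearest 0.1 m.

Two edge vectors: SP-2→SP-3 = (-81, -545, 482.9), SP-2→SP-4 = (-321, 15, 282.3).
Normal n = (SP-2→SP-3) × (SP-2→SP-4) = (-161097, -132144.6, -176160).
So ∂z/∂x = −n_x/n_z = −0.914492507 and ∂z/∂y = −n_y/n_z = −0.750139646.
Intercept c from SP-2: -372.8 + 342898.11 + 4646256.95 = 4988782.26.
At (375399, 6193902): z_contact = −343299.57 − 4646291.45 + 4988782.26 = -808.77 m.
Depth below ground = -356.2 − (-808.77) = 452.6 m.

452.6 m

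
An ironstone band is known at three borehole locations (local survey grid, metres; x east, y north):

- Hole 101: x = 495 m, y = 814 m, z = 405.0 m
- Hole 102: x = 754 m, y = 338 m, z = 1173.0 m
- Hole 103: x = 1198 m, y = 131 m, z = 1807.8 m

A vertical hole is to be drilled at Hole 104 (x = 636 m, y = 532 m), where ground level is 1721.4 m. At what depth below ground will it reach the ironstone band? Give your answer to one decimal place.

Two edge vectors: Hole 101→Hole 102 = (259, -476, 768), Hole 101→Hole 103 = (703, -683, 1402.8).
Normal n = (Hole 101→Hole 102) × (Hole 101→Hole 103) = (-143188.8, 176578.8, 157731).
So ∂z/∂x = −n_x/n_z = 0.907804 and ∂z/∂y = −n_y/n_z = −1.119493.
Intercept c from Hole 101: 405 − 449.36 + 911.27 = 866.90.
At (636, 532): z_contact = 577.36 − 595.57 + 866.90 = 848.70 m.
Depth below ground = 1721.4 − 848.70 = 872.7 m.

872.7 m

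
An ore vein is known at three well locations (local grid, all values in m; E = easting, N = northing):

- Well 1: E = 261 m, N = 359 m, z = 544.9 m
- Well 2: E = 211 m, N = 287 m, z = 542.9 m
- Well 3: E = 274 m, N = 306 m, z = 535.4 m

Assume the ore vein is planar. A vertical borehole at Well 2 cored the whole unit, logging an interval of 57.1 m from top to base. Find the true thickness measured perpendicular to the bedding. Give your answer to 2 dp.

Let the plane be z = a·E + b·N + c.
Well 2−Well 1: −50a − 72b = −2;  Well 3−Well 1: 13a − 53b = −9.5.
Solving gives a = −0.16118, b = 0.13971.
|∇z| = √(a²+b²) = 0.21330, so dip δ = arctan(0.21330) = 12.04°.
True thickness = vertical thickness × cos δ = 57.1 × cos 12.04° = 55.84 m.

55.84 m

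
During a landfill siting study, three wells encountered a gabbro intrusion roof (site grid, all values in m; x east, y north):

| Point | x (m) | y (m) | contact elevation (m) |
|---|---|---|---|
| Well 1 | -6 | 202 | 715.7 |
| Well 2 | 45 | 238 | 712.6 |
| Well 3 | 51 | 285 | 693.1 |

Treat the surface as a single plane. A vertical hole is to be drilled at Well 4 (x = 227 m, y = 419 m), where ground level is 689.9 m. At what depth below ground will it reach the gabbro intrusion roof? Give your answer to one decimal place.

Let the plane be z = a·x + b·y + c.
Well 2−Well 1: 51a + 36b = −3.1;  Well 3−Well 1: 57a + 83b = −22.6.
Solving gives a = 0.25507, b = −0.44746.
Then c = 715.7 − a·-6 − b·202 = 807.62.
At (227, 419): z_contact = 57.90 − 187.48 + 807.62 = 678.03 m.
Depth below ground = 689.9 − 678.03 = 11.9 m.

11.9 m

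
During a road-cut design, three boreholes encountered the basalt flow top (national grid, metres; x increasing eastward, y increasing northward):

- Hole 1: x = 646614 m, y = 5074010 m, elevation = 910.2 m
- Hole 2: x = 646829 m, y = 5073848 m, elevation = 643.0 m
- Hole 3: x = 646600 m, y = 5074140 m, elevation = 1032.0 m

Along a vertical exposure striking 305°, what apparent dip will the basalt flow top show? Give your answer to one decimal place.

Let the plane be z = a·x + b·y + c.
Hole 2−Hole 1: 215a − 162b = −267.2;  Hole 3−Hole 1: −14a + 130b = 121.8.
Solving gives a = −0.58424, b = 0.87401.
Unit vector along 305° is (sin 305°, cos 305°) = (-0.8192, 0.5736).
Slope in that direction = a·(-0.8192) + b·(0.5736) = 0.97989.
Apparent dip = arctan|0.97989| = 44.4° (true dip is 46.4°, so apparent ≤ true as expected).

44.4°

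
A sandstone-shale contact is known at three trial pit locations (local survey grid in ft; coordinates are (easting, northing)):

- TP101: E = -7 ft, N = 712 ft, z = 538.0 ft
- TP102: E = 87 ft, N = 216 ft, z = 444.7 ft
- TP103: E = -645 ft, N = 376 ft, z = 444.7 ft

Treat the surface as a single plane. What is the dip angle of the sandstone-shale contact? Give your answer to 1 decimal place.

11.4°

Two edge vectors: TP101→TP102 = (94, -496, -93.3), TP101→TP103 = (-638, -336, -93.3).
Normal n = (TP101→TP102) × (TP101→TP103) = (14928, 68295.6, -348032).
So ∂z/∂E = −n_x/n_z = 0.04289 and ∂z/∂N = −n_y/n_z = 0.19623.
Gradient magnitude |∇z| = √(a² + b²) = √(0.00184 + 0.03851) = 0.20087.
True dip = arctan(0.20087) = 11.4°, dipping toward SSW (azimuth ≈ 192°).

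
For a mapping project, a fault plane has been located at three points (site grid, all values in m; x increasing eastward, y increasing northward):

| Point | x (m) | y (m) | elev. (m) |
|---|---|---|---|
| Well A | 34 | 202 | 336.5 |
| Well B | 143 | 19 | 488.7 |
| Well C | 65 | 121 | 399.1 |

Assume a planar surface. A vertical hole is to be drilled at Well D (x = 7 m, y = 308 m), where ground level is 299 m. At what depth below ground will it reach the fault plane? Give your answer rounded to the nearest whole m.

41 m

Let the plane be z = a·x + b·y + c.
Well B−Well A: 109a − 183b = 152.2;  Well C−Well A: 31a − 81b = 62.6.
Solving gives a = 0.27643, b = −0.66705.
Then c = 336.5 − a·34 − b·202 = 461.84.
At (7, 308): z_contact = 1.9 − 205.5 + 461.84 = 258.3 m.
Depth below ground = 299 − 258.3 = 41 m.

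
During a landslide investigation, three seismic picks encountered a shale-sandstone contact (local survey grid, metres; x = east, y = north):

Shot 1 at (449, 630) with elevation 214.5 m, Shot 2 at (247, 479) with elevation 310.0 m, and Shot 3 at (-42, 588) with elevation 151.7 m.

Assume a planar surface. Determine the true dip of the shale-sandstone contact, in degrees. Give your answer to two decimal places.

42.93°

Two edge vectors: Shot 1→Shot 2 = (-202, -151, 95.5), Shot 1→Shot 3 = (-491, -42, -62.8).
Normal n = (Shot 1→Shot 2) × (Shot 1→Shot 3) = (13493.8, -59576.1, -65657).
So ∂z/∂x = −n_x/n_z = 0.20552 and ∂z/∂y = −n_y/n_z = −0.90738.
Gradient magnitude |∇z| = √(a² + b²) = √(0.04224 + 0.82335) = 0.93037.
True dip = arctan(0.93037) = 42.93°, dipping toward NNW (azimuth ≈ 347°).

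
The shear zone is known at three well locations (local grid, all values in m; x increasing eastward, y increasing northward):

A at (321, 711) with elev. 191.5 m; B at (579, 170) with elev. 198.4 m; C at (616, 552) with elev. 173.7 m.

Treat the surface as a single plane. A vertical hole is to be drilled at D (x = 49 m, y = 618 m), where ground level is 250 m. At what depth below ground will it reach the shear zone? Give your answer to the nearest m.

29 m

Let the plane be z = a·x + b·y + c.
B−A: 258a − 541b = 6.9;  C−A: 295a − 159b = −17.8.
Solving gives a = −0.09047, b = −0.05590.
Then c = 191.5 − a·321 − b·711 = 260.28.
At (49, 618): z_contact = −4.4 − 34.5 + 260.28 = 221.3 m.
Depth below ground = 250 − 221.3 = 29 m.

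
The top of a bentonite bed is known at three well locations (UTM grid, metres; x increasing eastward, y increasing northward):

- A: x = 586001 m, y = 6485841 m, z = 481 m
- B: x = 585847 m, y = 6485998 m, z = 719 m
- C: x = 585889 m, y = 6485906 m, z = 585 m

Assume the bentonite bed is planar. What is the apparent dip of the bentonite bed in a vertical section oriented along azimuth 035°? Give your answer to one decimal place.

47.4°

Two edge vectors: A→B = (-154, 157, 238), A→C = (-112, 65, 104).
Normal n = (A→B) × (A→C) = (858, -10640, 7574).
So ∂z/∂x = −n_x/n_z = −0.11328 and ∂z/∂y = −n_y/n_z = 1.40481.
Unit vector along 035° is (sin 35°, cos 35°) = (0.5736, 0.8192).
Slope in that direction = a·(0.5736) + b·(0.8192) = 1.08577.
Apparent dip = arctan|1.08577| = 47.4° (true dip is 54.6°, so apparent ≤ true as expected).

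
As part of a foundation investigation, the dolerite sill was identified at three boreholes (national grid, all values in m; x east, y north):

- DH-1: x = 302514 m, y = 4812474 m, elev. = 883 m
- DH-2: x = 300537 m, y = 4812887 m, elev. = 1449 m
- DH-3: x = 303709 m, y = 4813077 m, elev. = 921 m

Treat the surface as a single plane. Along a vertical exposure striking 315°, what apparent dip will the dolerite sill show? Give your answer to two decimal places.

24.31°

Let the plane be z = a·x + b·y + c.
DH-2−DH-1: −1977a + 413b = 566;  DH-3−DH-1: 1195a + 603b = 38.
Solving gives a = −0.19316, b = 0.44582.
Unit vector along 315° is (sin 315°, cos 315°) = (-0.7071, 0.7071).
Slope in that direction = a·(-0.7071) + b·(0.7071) = 0.45182.
Apparent dip = arctan|0.45182| = 24.31° (true dip is 25.9°, so apparent ≤ true as expected).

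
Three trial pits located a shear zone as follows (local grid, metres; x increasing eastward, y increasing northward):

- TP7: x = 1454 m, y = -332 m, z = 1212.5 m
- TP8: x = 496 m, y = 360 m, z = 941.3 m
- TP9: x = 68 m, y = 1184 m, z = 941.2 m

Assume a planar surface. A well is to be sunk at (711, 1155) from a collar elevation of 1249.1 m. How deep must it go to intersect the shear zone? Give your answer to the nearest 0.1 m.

Two edge vectors: TP7→TP8 = (-958, 692, -271.2), TP7→TP9 = (-1386, 1516, -271.3).
Normal n = (TP7→TP8) × (TP7→TP9) = (223399.6, 115977.8, -493216).
So ∂z/∂x = −n_x/n_z = 0.452945 and ∂z/∂y = −n_y/n_z = 0.235146.
Intercept c from TP7: 1212.5 − 658.58 + 78.07 = 631.99.
At (711, 1155): z_contact = 322.04 + 271.59 + 631.99 = 1225.62 m.
Depth below ground = 1249.1 − 1225.62 = 23.5 m.

23.5 m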